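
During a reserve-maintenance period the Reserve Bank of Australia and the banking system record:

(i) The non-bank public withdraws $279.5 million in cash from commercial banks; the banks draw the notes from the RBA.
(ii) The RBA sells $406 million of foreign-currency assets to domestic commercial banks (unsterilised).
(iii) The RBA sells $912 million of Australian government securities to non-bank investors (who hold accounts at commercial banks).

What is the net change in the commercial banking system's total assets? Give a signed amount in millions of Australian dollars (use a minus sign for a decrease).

RBA balance sheet:
  Assets:      Securities −$912M, Foreign assets −$406M
  Liabilities: Bank reserves −$1597.5M, Currency in circulation +$279.5M
Commercial banking system:
  Assets:      Reserves at CB −$1597.5M, Foreign assets +$406M
  Liabilities: Checkable deposits −$1191.5M
Change in total bank assets = -$1191.5 million.

-$1191.5 million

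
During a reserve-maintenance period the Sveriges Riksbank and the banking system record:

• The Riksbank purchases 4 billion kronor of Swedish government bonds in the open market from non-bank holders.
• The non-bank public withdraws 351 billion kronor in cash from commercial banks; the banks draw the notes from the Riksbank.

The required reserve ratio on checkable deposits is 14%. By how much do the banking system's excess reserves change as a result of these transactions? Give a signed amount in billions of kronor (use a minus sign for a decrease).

Asset purchase (from non-banks) 4 billion kronor: reserves +4B, deposits +4B.
Currency withdrawal 351 billion kronor: reserves −351B, deposits −351B.
Totals: Δreserves = −347B, Δdeposits = −347B.
Δrequired reserves = 14% × −347B = −48.58B.
Δexcess reserves = Δreserves − Δrequired = −347B − (−48.58B) = -298.42 billion.

-298.42 billion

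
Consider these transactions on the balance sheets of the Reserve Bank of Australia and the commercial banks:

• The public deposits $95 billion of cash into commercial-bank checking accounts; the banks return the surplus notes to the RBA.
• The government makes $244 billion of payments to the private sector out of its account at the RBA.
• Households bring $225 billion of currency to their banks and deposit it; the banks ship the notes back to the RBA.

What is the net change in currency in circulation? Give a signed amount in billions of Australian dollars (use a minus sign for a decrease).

Currency deposit $95 billion: notes return to the central bank → −$95B.
Government spending $244 billion: no currency enters or leaves circulation → 0.
Currency deposit $225 billion: notes return to the central bank → −$225B.
Net: −95 + 0 − 225 = -$320 billion.

-$320 billion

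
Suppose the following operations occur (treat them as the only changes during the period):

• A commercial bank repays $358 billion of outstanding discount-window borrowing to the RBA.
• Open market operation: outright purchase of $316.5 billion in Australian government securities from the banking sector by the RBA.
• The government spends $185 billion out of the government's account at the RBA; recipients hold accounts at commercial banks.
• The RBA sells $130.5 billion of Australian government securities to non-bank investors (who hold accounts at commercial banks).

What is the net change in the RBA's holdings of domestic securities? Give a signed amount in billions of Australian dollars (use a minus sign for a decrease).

+$186 billion

RBA balance sheet:
  Assets:      Securities +$186B, Loans to banks −$358B
  Liabilities: Bank reserves +$13B, Government deposits −$185B
So the change in the RBA's holdings of domestic securities is +$186 billion.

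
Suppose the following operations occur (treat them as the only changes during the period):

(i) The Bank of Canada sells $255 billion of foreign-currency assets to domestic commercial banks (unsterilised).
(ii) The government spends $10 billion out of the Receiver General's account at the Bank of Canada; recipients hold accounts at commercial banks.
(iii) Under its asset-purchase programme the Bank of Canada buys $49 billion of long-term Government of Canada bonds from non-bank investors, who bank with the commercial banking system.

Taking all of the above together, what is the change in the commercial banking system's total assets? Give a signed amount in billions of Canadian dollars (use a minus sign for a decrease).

Bank of Canada balance sheet:
  Assets:      Securities +$49B, Foreign assets −$255B
  Liabilities: Bank reserves −$196B, Government deposits −$10B
Commercial banking system:
  Assets:      Reserves at CB −$196B, Foreign assets +$255B
  Liabilities: Checkable deposits +$59B
Change in total bank assets = +$59 billion.

+$59 billion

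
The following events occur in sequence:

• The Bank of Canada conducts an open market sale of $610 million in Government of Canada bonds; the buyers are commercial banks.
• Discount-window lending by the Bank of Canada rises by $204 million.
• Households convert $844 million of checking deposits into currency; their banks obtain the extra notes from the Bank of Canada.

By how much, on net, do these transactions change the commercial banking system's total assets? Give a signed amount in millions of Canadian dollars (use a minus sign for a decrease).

-$640 million

OMO sale (to banks) $610 million: just an asset swap on bank balance sheets → 0.
Discount-window loan $204 million: bank balance sheets expand → +$204M.
Currency withdrawal $844 million: bank balance sheets shrink → −$844M.
Net: 0 + 204 − 844 = -$640 million.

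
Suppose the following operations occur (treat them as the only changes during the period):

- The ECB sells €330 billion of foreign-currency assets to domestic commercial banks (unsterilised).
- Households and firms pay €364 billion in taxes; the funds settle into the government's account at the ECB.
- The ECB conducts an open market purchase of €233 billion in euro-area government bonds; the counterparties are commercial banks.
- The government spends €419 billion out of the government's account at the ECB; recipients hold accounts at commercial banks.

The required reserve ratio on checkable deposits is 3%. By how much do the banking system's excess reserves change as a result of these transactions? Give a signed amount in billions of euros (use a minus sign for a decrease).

FX sale €330 billion: reserves −€330B, deposits 0.
Government account inflow €364 billion: reserves −€364B, deposits −€364B.
OMO purchase (from banks) €233 billion: reserves +€233B, deposits 0.
Government spending €419 billion: reserves +€419B, deposits +€419B.
Totals: Δreserves = −€42B, Δdeposits = +€55B.
Δrequired reserves = 3% × +€55B = +€1.65B.
Δexcess reserves = Δreserves − Δrequired = −€42B − (+€1.65B) = -€43.65 billion.

-€43.65 billion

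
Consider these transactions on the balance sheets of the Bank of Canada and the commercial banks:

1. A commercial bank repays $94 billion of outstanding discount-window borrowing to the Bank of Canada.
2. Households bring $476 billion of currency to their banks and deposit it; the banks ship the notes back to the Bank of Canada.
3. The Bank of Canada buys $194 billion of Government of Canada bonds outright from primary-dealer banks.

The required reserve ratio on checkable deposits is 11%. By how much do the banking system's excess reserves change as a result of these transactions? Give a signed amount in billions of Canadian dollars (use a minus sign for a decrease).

Discount-window repayment $94 billion: reserves −$94B, deposits 0.
Currency deposit $476 billion: reserves +$476B, deposits +$476B.
OMO purchase (from banks) $194 billion: reserves +$194B, deposits 0.
Totals: Δreserves = +$576B, Δdeposits = +$476B.
Δrequired reserves = 11% × +$476B = +$52.36B.
Δexcess reserves = Δreserves − Δrequired = +$576B − (+$52.36B) = +$523.64 billion.

+$523.64 billion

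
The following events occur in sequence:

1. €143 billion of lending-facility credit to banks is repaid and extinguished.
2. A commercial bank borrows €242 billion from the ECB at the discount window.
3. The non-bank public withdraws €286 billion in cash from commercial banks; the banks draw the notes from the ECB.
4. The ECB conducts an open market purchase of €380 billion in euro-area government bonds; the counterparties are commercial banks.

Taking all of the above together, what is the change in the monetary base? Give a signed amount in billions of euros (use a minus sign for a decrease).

Discount-window repayment €143 billion: ECB balance sheet contracts → −€143B.
Discount-window loan €242 billion: ECB balance sheet expands → +€242B.
Currency withdrawal €286 billion: just a shift between currency and reserves — both are base money → 0.
OMO purchase (from banks) €380 billion: ECB balance sheet expands → +€380B.
Net: −143 + 242 + 0 + 380 = +€479 billion.

+€479 billion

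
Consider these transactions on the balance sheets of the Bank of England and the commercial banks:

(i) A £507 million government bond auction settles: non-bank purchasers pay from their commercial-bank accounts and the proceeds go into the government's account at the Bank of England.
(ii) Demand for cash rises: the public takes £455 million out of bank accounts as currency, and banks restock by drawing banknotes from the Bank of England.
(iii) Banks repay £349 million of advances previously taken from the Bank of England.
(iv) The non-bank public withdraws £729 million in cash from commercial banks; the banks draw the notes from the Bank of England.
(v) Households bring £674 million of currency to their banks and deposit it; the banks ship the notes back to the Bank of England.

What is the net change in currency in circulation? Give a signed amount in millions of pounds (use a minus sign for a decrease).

+£510 million

Government account inflow £507 million: no currency enters or leaves circulation → 0.
Currency withdrawal £455 million: notes leave the central bank → +£455M.
Discount-window repayment £349 million: no currency enters or leaves circulation → 0.
Currency withdrawal £729 million: notes leave the central bank → +£729M.
Currency deposit £674 million: notes return to the central bank → −£674M.
Net: 0 + 455 + 0 + 729 − 674 = +£510 million.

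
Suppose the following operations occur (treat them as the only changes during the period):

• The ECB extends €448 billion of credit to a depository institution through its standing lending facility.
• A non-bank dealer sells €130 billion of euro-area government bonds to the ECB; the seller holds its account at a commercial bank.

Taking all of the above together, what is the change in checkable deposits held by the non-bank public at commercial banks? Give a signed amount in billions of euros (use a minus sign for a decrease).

Discount-window loan €448 billion: the counterparty is a bank, so public deposits are unchanged → 0.
Asset purchase (from non-banks) €130 billion: non-bank counterparties' bank balances rise → +€130B.
Net: 0 + 130 = +€130 billion.

+€130 billion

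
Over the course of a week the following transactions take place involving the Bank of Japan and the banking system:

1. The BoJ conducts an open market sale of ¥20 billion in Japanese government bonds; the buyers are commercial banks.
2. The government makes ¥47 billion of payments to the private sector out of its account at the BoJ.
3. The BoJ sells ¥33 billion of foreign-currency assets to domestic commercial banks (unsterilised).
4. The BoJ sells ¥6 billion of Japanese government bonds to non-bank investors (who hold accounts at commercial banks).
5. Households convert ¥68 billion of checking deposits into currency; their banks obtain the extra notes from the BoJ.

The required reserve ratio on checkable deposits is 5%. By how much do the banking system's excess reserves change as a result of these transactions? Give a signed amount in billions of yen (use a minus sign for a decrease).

-¥78.65 billion

OMO sale (to banks) ¥20 billion: reserves −¥20B, deposits 0.
Government spending ¥47 billion: reserves +¥47B, deposits +¥47B.
FX sale ¥33 billion: reserves −¥33B, deposits 0.
Asset sale (to non-banks) ¥6 billion: reserves −¥6B, deposits −¥6B.
Currency withdrawal ¥68 billion: reserves −¥68B, deposits −¥68B.
Totals: Δreserves = −¥80B, Δdeposits = −¥27B.
Δrequired reserves = 5% × −¥27B = −¥1.35B.
Δexcess reserves = Δreserves − Δrequired = −¥80B − (−¥1.35B) = -¥78.65 billion.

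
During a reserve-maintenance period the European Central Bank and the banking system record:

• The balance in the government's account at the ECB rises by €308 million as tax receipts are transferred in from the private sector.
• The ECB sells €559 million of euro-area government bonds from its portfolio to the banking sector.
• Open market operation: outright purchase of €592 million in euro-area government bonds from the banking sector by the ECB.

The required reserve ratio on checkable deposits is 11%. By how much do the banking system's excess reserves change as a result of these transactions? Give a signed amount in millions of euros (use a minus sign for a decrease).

-€241.12 million

Government account inflow €308 million: reserves −€308M, deposits −€308M.
OMO sale (to banks) €559 million: reserves −€559M, deposits 0.
OMO purchase (from banks) €592 million: reserves +€592M, deposits 0.
Totals: Δreserves = −€275M, Δdeposits = −€308M.
Δrequired reserves = 11% × −€308M = −€33.88M.
Δexcess reserves = Δreserves − Δrequired = −€275M − (−€33.88M) = -€241.12 million.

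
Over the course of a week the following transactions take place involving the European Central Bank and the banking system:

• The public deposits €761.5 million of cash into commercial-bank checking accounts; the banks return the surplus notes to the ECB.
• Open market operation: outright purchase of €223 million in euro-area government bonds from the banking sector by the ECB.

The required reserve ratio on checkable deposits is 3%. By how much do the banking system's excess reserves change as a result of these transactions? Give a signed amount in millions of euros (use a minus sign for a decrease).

+€961.655 million

Currency deposit €761.5 million: reserves +€761.5M, deposits +€761.5M.
OMO purchase (from banks) €223 million: reserves +€223M, deposits 0.
Totals: Δreserves = +€984.5M, Δdeposits = +€761.5M.
Δrequired reserves = 3% × +€761.5M = +€22.845M.
Δexcess reserves = Δreserves − Δrequired = +€984.5M − (+€22.845M) = +€961.655 million.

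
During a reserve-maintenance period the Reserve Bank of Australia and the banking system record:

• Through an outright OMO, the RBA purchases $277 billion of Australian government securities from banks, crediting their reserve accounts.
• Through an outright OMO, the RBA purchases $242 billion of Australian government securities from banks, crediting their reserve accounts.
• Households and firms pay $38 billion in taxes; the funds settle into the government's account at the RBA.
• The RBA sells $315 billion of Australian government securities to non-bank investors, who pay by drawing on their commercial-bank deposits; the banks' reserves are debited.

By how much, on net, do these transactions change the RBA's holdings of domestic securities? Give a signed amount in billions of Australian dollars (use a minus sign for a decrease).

RBA balance sheet:
  Assets:      Securities +$204B
  Liabilities: Bank reserves +$166B, Government deposits +$38B
So the change in the RBA's holdings of domestic securities is +$204 billion.

+$204 billion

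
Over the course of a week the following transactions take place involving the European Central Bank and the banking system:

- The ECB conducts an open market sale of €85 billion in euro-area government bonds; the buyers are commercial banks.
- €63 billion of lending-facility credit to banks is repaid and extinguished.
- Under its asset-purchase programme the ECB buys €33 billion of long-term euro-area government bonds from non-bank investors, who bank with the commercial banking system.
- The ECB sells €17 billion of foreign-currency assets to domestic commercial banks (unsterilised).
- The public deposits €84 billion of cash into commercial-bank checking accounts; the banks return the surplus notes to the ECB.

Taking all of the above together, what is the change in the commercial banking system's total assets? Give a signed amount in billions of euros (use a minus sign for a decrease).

OMO sale (to banks) €85 billion: just an asset swap on bank balance sheets → 0.
Discount-window repayment €63 billion: bank balance sheets shrink → −€63B.
Asset purchase (from non-banks) €33 billion: bank balance sheets expand → +€33B.
FX sale €17 billion: just an asset swap on bank balance sheets → 0.
Currency deposit €84 billion: bank balance sheets expand → +€84B.
Net: 0 − 63 + 33 + 0 + 84 = +€54 billion.

+€54 billion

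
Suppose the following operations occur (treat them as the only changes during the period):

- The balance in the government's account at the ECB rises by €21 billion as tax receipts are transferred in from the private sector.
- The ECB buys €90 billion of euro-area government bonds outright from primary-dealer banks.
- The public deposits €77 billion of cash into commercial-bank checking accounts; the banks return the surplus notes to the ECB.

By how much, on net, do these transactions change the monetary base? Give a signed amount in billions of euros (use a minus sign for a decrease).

ECB balance sheet:
  Assets:      Securities +€90B
  Liabilities: Bank reserves +€146B, Currency in circulation −€77B, Government deposits +€21B
Monetary base = currency + reserves: −€77B + (+€146B) = +€69 billion.

+€69 billion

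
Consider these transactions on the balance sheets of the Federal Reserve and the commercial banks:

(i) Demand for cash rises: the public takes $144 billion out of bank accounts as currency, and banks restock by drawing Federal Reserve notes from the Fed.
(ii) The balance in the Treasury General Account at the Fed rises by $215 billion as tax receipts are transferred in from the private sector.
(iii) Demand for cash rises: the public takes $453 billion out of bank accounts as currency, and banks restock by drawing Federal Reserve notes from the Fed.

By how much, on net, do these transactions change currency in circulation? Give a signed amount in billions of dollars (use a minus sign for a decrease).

Fed balance sheet:
  Assets:      no change
  Liabilities: Bank reserves −$812B, Currency in circulation +$597B, Government deposits +$215B
Commercial banking system:
  Assets:      Reserves at CB −$812B
  Liabilities: Checkable deposits −$812B
So the change in currency in circulation is +$597 billion.

+$597 billion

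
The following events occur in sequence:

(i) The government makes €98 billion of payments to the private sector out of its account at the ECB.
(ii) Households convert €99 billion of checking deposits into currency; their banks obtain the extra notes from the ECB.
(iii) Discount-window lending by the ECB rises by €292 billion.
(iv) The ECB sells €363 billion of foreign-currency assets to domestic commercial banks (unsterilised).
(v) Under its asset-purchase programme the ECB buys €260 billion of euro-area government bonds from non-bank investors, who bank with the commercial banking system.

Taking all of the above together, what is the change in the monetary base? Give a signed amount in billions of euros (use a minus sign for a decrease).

Government spending €98 billion: a non-base liability converts back to reserves → +€98B.
Currency withdrawal €99 billion: just a shift between currency and reserves — both are base money → 0.
Discount-window loan €292 billion: ECB balance sheet expands → +€292B.
FX sale €363 billion: ECB balance sheet contracts → −€363B.
Asset purchase (from non-banks) €260 billion: ECB balance sheet expands → +€260B.
Net: 98 + 0 + 292 − 363 + 260 = +€287 billion.

+€287 billion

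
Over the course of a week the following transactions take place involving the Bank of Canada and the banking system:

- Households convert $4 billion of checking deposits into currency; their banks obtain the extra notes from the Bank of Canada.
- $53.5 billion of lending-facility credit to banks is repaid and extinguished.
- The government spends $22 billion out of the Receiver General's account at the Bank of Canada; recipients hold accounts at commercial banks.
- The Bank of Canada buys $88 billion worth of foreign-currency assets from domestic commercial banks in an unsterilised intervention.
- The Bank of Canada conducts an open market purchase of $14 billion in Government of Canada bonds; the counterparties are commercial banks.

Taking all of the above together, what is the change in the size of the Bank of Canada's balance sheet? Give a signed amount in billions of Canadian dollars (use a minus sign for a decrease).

Currency withdrawal $4 billion: only the composition of liabilities changes → 0.
Discount-window repayment $53.5 billion: a Bank of Canada asset is shed → −$53.5B.
Government spending $22 billion: only the composition of liabilities changes → 0.
FX purchase $88 billion: a Bank of Canada asset is acquired → +$88B.
OMO purchase (from banks) $14 billion: a Bank of Canada asset is acquired → +$14B.
Net: 0 − 53.5 + 0 + 88 + 14 = +$48.5 billion.

+$48.5 billion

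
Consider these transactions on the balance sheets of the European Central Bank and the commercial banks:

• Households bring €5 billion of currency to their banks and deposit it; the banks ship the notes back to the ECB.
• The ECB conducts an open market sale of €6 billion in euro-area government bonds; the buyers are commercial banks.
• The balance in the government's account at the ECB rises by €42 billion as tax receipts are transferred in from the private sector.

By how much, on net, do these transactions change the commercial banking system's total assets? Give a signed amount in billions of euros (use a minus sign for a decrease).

-€37 billion

Currency deposit €5 billion: bank balance sheets expand → +€5B.
OMO sale (to banks) €6 billion: just an asset swap on bank balance sheets → 0.
Government account inflow €42 billion: bank balance sheets shrink → −€42B.
Net: 5 + 0 − 42 = -€37 billion.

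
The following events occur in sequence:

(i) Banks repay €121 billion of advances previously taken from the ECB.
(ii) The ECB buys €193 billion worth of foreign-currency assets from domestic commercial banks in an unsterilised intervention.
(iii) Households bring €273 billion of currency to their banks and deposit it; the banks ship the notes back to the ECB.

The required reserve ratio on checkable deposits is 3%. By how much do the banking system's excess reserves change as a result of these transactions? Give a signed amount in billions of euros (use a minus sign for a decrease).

Discount-window repayment €121 billion: reserves −€121B, deposits 0.
FX purchase €193 billion: reserves +€193B, deposits 0.
Currency deposit €273 billion: reserves +€273B, deposits +€273B.
Totals: Δreserves = +€345B, Δdeposits = +€273B.
Δrequired reserves = 3% × +€273B = +€8.19B.
Δexcess reserves = Δreserves − Δrequired = +€345B − (+€8.19B) = +€336.81 billion.

+€336.81 billion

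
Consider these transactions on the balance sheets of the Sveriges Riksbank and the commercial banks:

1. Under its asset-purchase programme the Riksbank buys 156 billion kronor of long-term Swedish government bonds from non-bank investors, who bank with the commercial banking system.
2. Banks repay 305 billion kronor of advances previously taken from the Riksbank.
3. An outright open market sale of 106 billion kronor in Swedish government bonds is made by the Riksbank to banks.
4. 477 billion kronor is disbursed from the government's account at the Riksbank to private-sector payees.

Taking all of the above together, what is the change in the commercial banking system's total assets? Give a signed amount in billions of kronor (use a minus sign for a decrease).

+328 billion

Riksbank balance sheet:
  Assets:      Securities +50B, Loans to banks −305B
  Liabilities: Bank reserves +222B, Government deposits −477B
Commercial banking system:
  Assets:      Reserves at CB +222B, Securities +106B
  Liabilities: Checkable deposits +633B, Borrowings from CB −305B
Change in total bank assets = +328 billion.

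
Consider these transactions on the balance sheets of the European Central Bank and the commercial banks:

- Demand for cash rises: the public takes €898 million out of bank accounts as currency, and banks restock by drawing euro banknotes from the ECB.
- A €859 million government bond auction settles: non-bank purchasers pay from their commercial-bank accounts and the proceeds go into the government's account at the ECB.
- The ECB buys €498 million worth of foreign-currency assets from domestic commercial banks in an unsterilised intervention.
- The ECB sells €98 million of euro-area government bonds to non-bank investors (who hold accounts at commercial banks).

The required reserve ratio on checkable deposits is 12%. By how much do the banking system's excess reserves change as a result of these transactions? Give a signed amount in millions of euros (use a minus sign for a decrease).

-€1134.4 million

Currency withdrawal €898 million: reserves −€898M, deposits −€898M.
Government account inflow €859 million: reserves −€859M, deposits −€859M.
FX purchase €498 million: reserves +€498M, deposits 0.
Asset sale (to non-banks) €98 million: reserves −€98M, deposits −€98M.
Totals: Δreserves = −€1357M, Δdeposits = −€1855M.
Δrequired reserves = 12% × −€1855M = −€222.6M.
Δexcess reserves = Δreserves − Δrequired = −€1357M − (−€222.6M) = -€1134.4 million.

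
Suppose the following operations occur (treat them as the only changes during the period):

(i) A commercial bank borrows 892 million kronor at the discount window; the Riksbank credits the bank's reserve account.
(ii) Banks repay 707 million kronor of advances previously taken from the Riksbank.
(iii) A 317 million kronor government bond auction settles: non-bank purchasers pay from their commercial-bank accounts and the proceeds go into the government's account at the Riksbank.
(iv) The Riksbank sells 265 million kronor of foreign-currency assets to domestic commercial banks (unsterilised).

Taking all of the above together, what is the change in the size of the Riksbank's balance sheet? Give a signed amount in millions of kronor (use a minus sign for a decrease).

-80 million

Discount-window loan 892 million kronor: a Riksbank asset is acquired → +892M.
Discount-window repayment 707 million kronor: a Riksbank asset is shed → −707M.
Government account inflow 317 million kronor: only the composition of liabilities changes → 0.
FX sale 265 million kronor: a Riksbank asset is shed → −265M.
Net: 892 − 707 + 0 − 265 = -80 million.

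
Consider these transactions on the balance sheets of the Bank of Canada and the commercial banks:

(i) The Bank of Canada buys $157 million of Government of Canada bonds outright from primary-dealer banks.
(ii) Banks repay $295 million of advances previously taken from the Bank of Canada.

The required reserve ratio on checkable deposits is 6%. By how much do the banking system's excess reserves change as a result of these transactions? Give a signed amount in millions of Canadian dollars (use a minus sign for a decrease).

OMO purchase (from banks) $157 million: reserves +$157M, deposits 0.
Discount-window repayment $295 million: reserves −$295M, deposits 0.
Totals: Δreserves = −$138M, Δdeposits = 0.
Δrequired reserves = 6% × 0 = 0.
Δexcess reserves = Δreserves − Δrequired = −$138M − (0) = -$138 million.

-$138 million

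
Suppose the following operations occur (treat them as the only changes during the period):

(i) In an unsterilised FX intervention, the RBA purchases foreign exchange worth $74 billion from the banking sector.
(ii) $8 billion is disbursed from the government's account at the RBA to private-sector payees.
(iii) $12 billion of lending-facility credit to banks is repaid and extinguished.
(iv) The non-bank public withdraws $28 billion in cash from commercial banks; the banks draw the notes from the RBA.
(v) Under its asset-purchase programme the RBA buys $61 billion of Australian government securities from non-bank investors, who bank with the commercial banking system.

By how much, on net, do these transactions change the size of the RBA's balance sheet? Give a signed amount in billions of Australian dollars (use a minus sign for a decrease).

+$123 billion

FX purchase $74 billion: an RBA asset is acquired → +$74B.
Government spending $8 billion: only the composition of liabilities changes → 0.
Discount-window repayment $12 billion: an RBA asset is shed → −$12B.
Currency withdrawal $28 billion: only the composition of liabilities changes → 0.
Asset purchase (from non-banks) $61 billion: an RBA asset is acquired → +$61B.
Net: 74 + 0 − 12 + 0 + 61 = +$123 billion.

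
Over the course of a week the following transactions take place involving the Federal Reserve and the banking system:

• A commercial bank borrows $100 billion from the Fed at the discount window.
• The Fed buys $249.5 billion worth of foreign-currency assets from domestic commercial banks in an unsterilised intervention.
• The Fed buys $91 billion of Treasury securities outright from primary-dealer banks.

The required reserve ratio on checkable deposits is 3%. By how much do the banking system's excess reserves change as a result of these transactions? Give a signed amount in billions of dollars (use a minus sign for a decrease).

+$440.5 billion

Discount-window loan $100 billion: reserves +$100B, deposits 0.
FX purchase $249.5 billion: reserves +$249.5B, deposits 0.
OMO purchase (from banks) $91 billion: reserves +$91B, deposits 0.
Totals: Δreserves = +$440.5B, Δdeposits = 0.
Δrequired reserves = 3% × 0 = 0.
Δexcess reserves = Δreserves − Δrequired = +$440.5B − (0) = +$440.5 billion.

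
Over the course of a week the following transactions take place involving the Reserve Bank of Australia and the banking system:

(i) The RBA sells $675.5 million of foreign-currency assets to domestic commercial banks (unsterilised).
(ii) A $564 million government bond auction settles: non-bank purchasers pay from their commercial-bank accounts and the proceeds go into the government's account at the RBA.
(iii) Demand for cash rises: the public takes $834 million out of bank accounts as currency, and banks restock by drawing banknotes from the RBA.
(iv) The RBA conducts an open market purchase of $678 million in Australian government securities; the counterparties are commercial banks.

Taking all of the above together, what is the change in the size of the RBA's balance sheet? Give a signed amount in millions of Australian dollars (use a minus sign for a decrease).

+$2.5 million

RBA balance sheet:
  Assets:      Securities +$678M, Foreign assets −$675.5M
  Liabilities: Bank reserves −$1395.5M, Currency in circulation +$834M, Government deposits +$564M
Change in total RBA assets = +$2.5 million.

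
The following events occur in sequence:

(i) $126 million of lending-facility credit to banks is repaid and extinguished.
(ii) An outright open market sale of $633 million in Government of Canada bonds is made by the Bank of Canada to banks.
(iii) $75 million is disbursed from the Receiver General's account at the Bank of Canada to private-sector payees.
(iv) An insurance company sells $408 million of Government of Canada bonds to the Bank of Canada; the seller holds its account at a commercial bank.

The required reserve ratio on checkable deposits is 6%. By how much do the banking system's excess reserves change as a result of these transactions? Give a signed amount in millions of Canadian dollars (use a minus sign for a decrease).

-$304.98 million

Discount-window repayment $126 million: reserves −$126M, deposits 0.
OMO sale (to banks) $633 million: reserves −$633M, deposits 0.
Government spending $75 million: reserves +$75M, deposits +$75M.
Asset purchase (from non-banks) $408 million: reserves +$408M, deposits +$408M.
Totals: Δreserves = −$276M, Δdeposits = +$483M.
Δrequired reserves = 6% × +$483M = +$28.98M.
Δexcess reserves = Δreserves − Δrequired = −$276M − (+$28.98M) = -$304.98 million.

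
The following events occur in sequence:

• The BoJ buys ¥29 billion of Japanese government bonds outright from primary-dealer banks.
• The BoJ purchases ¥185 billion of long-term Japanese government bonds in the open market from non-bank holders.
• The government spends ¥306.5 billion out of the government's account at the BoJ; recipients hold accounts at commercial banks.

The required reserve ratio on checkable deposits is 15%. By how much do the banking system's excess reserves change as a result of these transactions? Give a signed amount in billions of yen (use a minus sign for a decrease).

+¥446.775 billion

OMO purchase (from banks) ¥29 billion: reserves +¥29B, deposits 0.
Asset purchase (from non-banks) ¥185 billion: reserves +¥185B, deposits +¥185B.
Government spending ¥306.5 billion: reserves +¥306.5B, deposits +¥306.5B.
Totals: Δreserves = +¥520.5B, Δdeposits = +¥491.5B.
Δrequired reserves = 15% × +¥491.5B = +¥73.725B.
Δexcess reserves = Δreserves − Δrequired = +¥520.5B − (+¥73.725B) = +¥446.775 billion.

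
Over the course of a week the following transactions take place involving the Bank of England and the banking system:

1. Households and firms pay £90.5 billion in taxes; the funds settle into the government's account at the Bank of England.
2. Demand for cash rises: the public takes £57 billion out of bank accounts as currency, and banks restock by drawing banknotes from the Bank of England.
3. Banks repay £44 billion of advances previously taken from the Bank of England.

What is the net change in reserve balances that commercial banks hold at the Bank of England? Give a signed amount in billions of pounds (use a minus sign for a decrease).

-£191.5 billion

Government account inflow £90.5 billion: funds move from bank reserves into the government account → −£90.5B.
Currency withdrawal £57 billion: banks swap reserves for currency → −£57B.
Discount-window repayment £44 billion: repayment is debited from reserves → −£44B.
Net: −90.5 − 57 − 44 = -£191.5 billion.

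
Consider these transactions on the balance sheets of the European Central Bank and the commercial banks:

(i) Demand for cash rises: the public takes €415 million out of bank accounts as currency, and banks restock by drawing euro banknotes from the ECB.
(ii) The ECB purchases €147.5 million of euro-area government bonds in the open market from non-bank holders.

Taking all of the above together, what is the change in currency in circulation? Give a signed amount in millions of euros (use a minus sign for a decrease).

Currency withdrawal €415 million: notes leave the central bank → +€415M.
Asset purchase (from non-banks) €147.5 million: no currency enters or leaves circulation → 0.
Net: 415 + 0 = +€415 million.

+€415 million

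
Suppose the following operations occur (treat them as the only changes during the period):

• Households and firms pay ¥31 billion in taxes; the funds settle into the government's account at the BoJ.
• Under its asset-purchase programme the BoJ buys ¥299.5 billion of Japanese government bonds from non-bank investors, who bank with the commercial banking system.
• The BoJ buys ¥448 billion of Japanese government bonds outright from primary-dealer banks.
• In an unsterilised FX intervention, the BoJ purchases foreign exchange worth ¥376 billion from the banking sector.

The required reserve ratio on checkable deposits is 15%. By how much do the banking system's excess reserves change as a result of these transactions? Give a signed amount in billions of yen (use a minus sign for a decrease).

Government account inflow ¥31 billion: reserves −¥31B, deposits −¥31B.
Asset purchase (from non-banks) ¥299.5 billion: reserves +¥299.5B, deposits +¥299.5B.
OMO purchase (from banks) ¥448 billion: reserves +¥448B, deposits 0.
FX purchase ¥376 billion: reserves +¥376B, deposits 0.
Totals: Δreserves = +¥1092.5B, Δdeposits = +¥268.5B.
Δrequired reserves = 15% × +¥268.5B = +¥40.275B.
Δexcess reserves = Δreserves − Δrequired = +¥1092.5B − (+¥40.275B) = +¥1052.225 billion.

+¥1052.225 billion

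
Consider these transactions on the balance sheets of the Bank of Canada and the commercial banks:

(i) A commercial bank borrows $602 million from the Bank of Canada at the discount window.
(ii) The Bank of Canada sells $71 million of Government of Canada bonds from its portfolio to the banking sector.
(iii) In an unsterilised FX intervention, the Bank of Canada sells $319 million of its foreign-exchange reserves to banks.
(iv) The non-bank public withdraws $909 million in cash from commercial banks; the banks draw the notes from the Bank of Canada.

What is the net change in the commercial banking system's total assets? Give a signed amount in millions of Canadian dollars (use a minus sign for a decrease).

-$307 million

Bank of Canada balance sheet:
  Assets:      Securities −$71M, Loans to banks +$602M, Foreign assets −$319M
  Liabilities: Bank reserves −$697M, Currency in circulation +$909M
Commercial banking system:
  Assets:      Reserves at CB −$697M, Securities +$71M, Foreign assets +$319M
  Liabilities: Checkable deposits −$909M, Borrowings from CB +$602M
Change in total bank assets = -$307 million.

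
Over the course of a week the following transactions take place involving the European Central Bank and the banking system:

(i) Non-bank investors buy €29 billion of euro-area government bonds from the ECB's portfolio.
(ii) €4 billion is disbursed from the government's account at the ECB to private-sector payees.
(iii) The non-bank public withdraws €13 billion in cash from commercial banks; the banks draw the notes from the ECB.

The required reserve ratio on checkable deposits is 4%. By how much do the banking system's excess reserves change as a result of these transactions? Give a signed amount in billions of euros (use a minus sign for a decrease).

Asset sale (to non-banks) €29 billion: reserves −€29B, deposits −€29B.
Government spending €4 billion: reserves +€4B, deposits +€4B.
Currency withdrawal €13 billion: reserves −€13B, deposits −€13B.
Totals: Δreserves = −€38B, Δdeposits = −€38B.
Δrequired reserves = 4% × −€38B = −€1.52B.
Δexcess reserves = Δreserves − Δrequired = −€38B − (−€1.52B) = -€36.48 billion.

-€36.48 billion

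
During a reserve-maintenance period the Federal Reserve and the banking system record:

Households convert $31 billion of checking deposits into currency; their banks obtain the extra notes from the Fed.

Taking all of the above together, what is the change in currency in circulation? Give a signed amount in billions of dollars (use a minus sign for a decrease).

+$31 billion

Currency withdrawal $31 billion: notes leave the central bank → +$31B.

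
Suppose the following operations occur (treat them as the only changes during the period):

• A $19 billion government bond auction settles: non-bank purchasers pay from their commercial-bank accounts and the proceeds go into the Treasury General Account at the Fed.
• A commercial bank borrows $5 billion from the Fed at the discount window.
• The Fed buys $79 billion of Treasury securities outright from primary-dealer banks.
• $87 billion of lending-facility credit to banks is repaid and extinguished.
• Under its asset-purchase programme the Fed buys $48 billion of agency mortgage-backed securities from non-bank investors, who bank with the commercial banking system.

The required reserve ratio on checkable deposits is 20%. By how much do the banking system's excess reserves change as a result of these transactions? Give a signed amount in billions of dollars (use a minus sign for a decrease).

+$20.2 billion

Government account inflow $19 billion: reserves −$19B, deposits −$19B.
Discount-window loan $5 billion: reserves +$5B, deposits 0.
OMO purchase (from banks) $79 billion: reserves +$79B, deposits 0.
Discount-window repayment $87 billion: reserves −$87B, deposits 0.
Asset purchase (from non-banks) $48 billion: reserves +$48B, deposits +$48B.
Totals: Δreserves = +$26B, Δdeposits = +$29B.
Δrequired reserves = 20% × +$29B = +$5.8B.
Δexcess reserves = Δreserves − Δrequired = +$26B − (+$5.8B) = +$20.2 billion.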